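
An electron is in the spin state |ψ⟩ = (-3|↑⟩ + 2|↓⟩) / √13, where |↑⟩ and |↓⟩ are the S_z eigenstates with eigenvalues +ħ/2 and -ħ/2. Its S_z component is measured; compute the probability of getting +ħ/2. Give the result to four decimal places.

The +ħ/2 outcome corresponds to |↑⟩. Its amplitude in |ψ⟩ is -3/√13.
P = |-3|² / 13 = 9/13.

0.6923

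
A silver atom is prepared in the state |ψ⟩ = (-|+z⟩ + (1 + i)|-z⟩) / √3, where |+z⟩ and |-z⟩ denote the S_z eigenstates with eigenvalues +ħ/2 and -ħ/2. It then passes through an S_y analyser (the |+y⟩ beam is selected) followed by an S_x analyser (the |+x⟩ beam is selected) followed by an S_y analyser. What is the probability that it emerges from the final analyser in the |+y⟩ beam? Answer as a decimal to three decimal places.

0.042

First analyser (S_y): P(|+y⟩) = |⟨+y|ψ⟩|² = 1/6.
After stage 1 the state is |+y⟩; P(|+x⟩) = |⟨+x|+y⟩|² = 1/2.
After stage 2 the state is |+x⟩; P(|+y⟩) = |⟨+y|+x⟩|² = 1/2.
Joint probability = 1/6 × 1/2 × 1/2 = 0.042.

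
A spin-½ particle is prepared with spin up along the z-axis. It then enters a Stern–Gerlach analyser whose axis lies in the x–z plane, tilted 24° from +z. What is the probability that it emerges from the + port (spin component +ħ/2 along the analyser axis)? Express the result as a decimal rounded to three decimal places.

0.957

For spin-½, the probability of finding spin-up along an axis at angle θ to the initial spin direction is cos²(θ/2); spin-down is sin²(θ/2).
θ = 24°, so P = cos²(12°) ≈ 0.957.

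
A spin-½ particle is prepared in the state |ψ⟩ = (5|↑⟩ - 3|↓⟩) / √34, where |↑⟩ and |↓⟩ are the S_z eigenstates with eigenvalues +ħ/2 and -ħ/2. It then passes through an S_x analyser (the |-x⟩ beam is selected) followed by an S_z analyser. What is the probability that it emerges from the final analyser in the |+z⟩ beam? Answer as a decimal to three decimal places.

0.471

First analyser (S_x): P(|-x⟩) = |⟨-x|ψ⟩|² = 64/68.
After stage 1 the state is |-x⟩; P(|+z⟩) = |⟨+z|-x⟩|² = 1/2.
Joint probability = 64/68 × 1/2 = 0.471.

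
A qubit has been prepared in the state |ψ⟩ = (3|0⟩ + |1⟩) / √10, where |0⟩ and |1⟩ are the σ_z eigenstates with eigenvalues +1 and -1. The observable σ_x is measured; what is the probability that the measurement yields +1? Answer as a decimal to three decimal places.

0.800

|+x⟩ = (|0⟩ + |1⟩)/√2, so ⟨+x|ψ⟩ = (4) / (√2·√10).
P = |4|² / 20 = 16/20.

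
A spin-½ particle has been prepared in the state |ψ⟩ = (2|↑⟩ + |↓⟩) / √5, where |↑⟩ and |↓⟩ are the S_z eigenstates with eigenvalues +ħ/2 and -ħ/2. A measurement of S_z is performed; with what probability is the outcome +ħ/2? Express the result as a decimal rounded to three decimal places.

0.800

The +ħ/2 outcome corresponds to |↑⟩. Its amplitude in |ψ⟩ is 2/√5.
P = |2|² / 5 = 4/5.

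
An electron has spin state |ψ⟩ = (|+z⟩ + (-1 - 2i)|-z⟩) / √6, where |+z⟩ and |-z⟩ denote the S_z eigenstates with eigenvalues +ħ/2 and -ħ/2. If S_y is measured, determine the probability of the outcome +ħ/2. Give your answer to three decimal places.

|+y⟩ = (|+z⟩ + i|-z⟩)/√2, so ⟨+y|ψ⟩ = (-1 + i) / (√2·√6).
P = |-1 + i|² / 12 = 2/12.

0.167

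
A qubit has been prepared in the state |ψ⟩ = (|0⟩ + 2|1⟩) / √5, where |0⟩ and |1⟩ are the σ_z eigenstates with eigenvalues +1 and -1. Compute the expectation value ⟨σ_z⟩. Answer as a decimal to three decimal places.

-0.600

⟨σ_z⟩ = |a|² - |b|² divided by |a|²+|b|², with a, b the |0⟩, |1⟩ amplitudes.
= (1 - 4)/5 = -3/5.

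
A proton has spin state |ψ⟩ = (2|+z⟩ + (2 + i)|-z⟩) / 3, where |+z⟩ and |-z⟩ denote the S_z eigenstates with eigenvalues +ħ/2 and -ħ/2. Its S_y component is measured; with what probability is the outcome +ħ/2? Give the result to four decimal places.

|+y⟩ = (|+z⟩ + i|-z⟩)/√2, so ⟨+y|ψ⟩ = (3 - 2i) / (√2·3).
P = |3 - 2i|² / 18 = 13/18.

0.7222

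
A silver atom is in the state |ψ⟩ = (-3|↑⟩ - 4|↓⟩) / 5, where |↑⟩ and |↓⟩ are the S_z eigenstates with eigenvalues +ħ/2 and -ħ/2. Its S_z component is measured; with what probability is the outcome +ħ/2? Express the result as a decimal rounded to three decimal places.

0.360

The +ħ/2 outcome corresponds to |↑⟩. Its amplitude in |ψ⟩ is -3/5.
P = |-3|² / 25 = 9/25.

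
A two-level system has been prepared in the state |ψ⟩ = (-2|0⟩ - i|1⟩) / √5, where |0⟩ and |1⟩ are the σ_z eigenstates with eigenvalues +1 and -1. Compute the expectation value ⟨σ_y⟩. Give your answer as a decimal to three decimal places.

0.800

⟨σ_y⟩ = 2 Im(a* b)/(|a|²+|b|²) with a = -2, b = -i.
a* b = 2i, so ⟨σ_y⟩ = 4/5.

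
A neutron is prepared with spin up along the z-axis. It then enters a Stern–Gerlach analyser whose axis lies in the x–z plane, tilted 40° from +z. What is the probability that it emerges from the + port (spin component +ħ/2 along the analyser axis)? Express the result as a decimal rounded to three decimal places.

0.883

For spin-½, the probability of finding spin-up along an axis at angle θ to the initial spin direction is cos²(θ/2); spin-down is sin²(θ/2).
θ = 40°, so P = cos²(20°) ≈ 0.883.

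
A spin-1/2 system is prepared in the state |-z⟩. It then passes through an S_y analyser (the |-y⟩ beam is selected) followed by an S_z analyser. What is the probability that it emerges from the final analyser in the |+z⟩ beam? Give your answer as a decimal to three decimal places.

First analyser (S_y): from |-z⟩, P(|-y⟩) = 1/2.
After stage 1 the state is |-y⟩; P(|+z⟩) = |⟨+z|-y⟩|² = 1/2.
Joint probability = 1/2 × 1/2 = 0.250.

0.250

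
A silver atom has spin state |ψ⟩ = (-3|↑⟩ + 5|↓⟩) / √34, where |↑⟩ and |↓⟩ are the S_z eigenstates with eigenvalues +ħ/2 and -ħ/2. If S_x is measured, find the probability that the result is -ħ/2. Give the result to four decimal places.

0.9412

|-x⟩ = (|↑⟩ - |↓⟩)/√2, so ⟨-x|ψ⟩ = (-8) / (√2·√34).
P = |-8|² / 68 = 64/68.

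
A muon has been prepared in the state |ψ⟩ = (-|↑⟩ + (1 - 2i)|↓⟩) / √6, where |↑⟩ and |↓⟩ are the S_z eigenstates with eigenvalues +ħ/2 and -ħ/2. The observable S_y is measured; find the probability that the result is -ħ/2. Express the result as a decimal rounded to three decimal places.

|-y⟩ = (|↑⟩ - i|↓⟩)/√2, so ⟨-y|ψ⟩ = (1 + i) / (√2·√6).
P = |1 + i|² / 12 = 2/12.

0.167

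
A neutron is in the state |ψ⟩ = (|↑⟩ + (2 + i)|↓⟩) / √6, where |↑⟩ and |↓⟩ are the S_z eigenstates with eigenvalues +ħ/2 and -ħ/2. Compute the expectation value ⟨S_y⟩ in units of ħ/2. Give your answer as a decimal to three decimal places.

0.333

⟨σ_y⟩ = 2 Im(a* b)/(|a|²+|b|²) with a = 1, b = (2 + i).
a* b = (2 + i), so ⟨σ_y⟩ = 2/6.
⟨S_y⟩ = (ħ/2)·⟨σ_y⟩.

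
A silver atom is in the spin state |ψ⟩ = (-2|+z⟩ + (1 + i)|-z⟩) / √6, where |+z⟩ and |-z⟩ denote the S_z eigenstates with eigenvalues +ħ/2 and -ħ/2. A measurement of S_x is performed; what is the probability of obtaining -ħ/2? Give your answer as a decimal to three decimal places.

|-x⟩ = (|+z⟩ - |-z⟩)/√2, so ⟨-x|ψ⟩ = (-3 - i) / (√2·√6).
P = |-3 - i|² / 12 = 10/12.

0.833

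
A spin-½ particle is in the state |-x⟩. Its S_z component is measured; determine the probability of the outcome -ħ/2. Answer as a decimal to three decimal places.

In the S_z basis, |-x⟩ = (|↑⟩ - |↓⟩)/√2 and |-z⟩ = |↓⟩.
|⟨-z|-x⟩|² = 1/2.

0.500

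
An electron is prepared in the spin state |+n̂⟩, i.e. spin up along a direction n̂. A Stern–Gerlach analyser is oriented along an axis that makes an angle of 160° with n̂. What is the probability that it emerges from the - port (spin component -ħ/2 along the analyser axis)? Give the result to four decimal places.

0.9698

For spin-½, the probability of finding spin-up along an axis at angle θ to the initial spin direction is cos²(θ/2); spin-down is sin²(θ/2).
θ = 160°, so P = sin²(80°) ≈ 0.9698.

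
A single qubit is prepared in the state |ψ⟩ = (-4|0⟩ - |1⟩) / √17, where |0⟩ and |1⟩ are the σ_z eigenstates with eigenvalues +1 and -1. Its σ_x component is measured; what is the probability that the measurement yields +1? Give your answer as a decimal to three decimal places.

0.735

|+x⟩ = (|0⟩ + |1⟩)/√2, so ⟨+x|ψ⟩ = (-5) / (√2·√17).
P = |-5|² / 34 = 25/34.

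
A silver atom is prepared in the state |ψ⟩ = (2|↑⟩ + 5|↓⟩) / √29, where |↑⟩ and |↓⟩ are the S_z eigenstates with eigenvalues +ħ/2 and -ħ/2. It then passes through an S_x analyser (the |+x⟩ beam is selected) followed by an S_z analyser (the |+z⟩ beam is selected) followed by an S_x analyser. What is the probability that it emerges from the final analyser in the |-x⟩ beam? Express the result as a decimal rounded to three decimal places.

First analyser (S_x): P(|+x⟩) = |⟨+x|ψ⟩|² = 49/58.
After stage 1 the state is |+x⟩; P(|+z⟩) = |⟨+z|+x⟩|² = 1/2.
After stage 2 the state is |+z⟩; P(|-x⟩) = |⟨-x|+z⟩|² = 1/2.
Joint probability = 49/58 × 1/2 × 1/2 = 0.211.

0.211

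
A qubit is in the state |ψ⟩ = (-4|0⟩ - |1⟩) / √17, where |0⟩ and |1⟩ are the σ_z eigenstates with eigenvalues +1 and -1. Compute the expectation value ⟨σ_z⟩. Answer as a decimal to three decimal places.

0.882

⟨σ_z⟩ = |a|² - |b|² divided by |a|²+|b|², with a, b the |0⟩, |1⟩ amplitudes.
= (16 - 1)/17 = 15/17.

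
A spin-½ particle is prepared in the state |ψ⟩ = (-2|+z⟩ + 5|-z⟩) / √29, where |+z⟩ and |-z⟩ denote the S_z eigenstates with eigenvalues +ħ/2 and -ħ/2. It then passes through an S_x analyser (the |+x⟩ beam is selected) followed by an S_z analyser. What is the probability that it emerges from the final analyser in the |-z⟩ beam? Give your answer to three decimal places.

0.078

First analyser (S_x): P(|+x⟩) = |⟨+x|ψ⟩|² = 9/58.
After stage 1 the state is |+x⟩; P(|-z⟩) = |⟨-z|+x⟩|² = 1/2.
Joint probability = 9/58 × 1/2 = 0.078.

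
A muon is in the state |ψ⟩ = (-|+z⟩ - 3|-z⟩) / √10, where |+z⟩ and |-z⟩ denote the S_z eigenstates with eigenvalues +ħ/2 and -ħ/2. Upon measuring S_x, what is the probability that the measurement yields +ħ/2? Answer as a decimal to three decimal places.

|+x⟩ = (|+z⟩ + |-z⟩)/√2, so ⟨+x|ψ⟩ = (-4) / (√2·√10).
P = |-4|² / 20 = 16/20.

0.800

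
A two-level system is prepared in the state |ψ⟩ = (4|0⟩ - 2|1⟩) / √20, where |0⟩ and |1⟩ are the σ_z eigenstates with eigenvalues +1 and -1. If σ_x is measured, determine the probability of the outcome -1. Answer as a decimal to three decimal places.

0.900

|-x⟩ = (|0⟩ - |1⟩)/√2, so ⟨-x|ψ⟩ = (6) / (√2·√20).
P = |6|² / 40 = 36/40.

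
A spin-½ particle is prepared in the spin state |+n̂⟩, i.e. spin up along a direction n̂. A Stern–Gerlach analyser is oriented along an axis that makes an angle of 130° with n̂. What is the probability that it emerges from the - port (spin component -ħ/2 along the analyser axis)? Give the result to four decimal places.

0.8214

For spin-½, the probability of finding spin-up along an axis at angle θ to the initial spin direction is cos²(θ/2); spin-down is sin²(θ/2).
θ = 130°, so P = sin²(65°) ≈ 0.8214.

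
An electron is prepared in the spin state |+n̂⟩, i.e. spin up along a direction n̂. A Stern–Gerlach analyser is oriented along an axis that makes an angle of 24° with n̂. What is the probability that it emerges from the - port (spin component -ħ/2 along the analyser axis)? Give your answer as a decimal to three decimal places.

0.043

For spin-½, the probability of finding spin-up along an axis at angle θ to the initial spin direction is cos²(θ/2); spin-down is sin²(θ/2).
θ = 24°, so P = sin²(12°) ≈ 0.043.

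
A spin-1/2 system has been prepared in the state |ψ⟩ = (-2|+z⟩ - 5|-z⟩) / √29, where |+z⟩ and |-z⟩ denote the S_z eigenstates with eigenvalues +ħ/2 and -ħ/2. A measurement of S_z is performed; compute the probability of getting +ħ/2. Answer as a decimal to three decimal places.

The +ħ/2 outcome corresponds to |+z⟩. Its amplitude in |ψ⟩ is -2/√29.
P = |-2|² / 29 = 4/29.

0.138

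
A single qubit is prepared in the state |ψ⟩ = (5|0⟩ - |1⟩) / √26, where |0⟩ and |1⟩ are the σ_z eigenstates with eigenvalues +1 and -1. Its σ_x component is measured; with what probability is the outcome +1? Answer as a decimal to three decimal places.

|+x⟩ = (|0⟩ + |1⟩)/√2, so ⟨+x|ψ⟩ = (4) / (√2·√26).
P = |4|² / 52 = 16/52.

0.308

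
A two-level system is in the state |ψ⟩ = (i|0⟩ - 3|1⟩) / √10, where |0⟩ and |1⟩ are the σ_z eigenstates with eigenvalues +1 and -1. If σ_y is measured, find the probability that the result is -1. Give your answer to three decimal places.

|-y⟩ = (|0⟩ - i|1⟩)/√2, so ⟨-y|ψ⟩ = (-2i) / (√2·√10).
P = |-2i|² / 20 = 4/20.

0.200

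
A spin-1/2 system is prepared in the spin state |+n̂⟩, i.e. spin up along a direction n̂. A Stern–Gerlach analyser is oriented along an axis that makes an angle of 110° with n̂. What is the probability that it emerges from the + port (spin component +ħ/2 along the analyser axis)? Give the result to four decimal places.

For spin-½, the probability of finding spin-up along an axis at angle θ to the initial spin direction is cos²(θ/2); spin-down is sin²(θ/2).
θ = 110°, so P = cos²(55°) ≈ 0.3290.

0.3290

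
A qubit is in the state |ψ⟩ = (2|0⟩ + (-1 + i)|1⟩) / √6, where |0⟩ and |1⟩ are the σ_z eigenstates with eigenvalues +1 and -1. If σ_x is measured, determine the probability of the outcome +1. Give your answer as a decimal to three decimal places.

0.167

|+x⟩ = (|0⟩ + |1⟩)/√2, so ⟨+x|ψ⟩ = (1 + i) / (√2·√6).
P = |1 + i|² / 12 = 2/12.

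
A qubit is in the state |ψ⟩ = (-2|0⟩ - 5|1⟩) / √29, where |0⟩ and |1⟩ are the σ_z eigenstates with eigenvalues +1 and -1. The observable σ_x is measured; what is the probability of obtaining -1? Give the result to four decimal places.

|-x⟩ = (|0⟩ - |1⟩)/√2, so ⟨-x|ψ⟩ = (3) / (√2·√29).
P = |3|² / 58 = 9/58.

0.1552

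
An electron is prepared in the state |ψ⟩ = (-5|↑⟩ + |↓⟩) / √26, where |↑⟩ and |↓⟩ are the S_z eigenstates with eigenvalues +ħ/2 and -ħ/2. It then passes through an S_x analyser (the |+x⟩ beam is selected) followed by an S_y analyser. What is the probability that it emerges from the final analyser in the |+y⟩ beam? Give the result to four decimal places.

First analyser (S_x): P(|+x⟩) = |⟨+x|ψ⟩|² = 16/52.
After stage 1 the state is |+x⟩; P(|+y⟩) = |⟨+y|+x⟩|² = 1/2.
Joint probability = 16/52 × 1/2 = 0.1538.

0.1538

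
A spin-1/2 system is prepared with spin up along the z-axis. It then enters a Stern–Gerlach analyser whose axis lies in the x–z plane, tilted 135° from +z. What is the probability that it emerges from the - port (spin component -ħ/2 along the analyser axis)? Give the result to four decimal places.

For spin-½, the probability of finding spin-up along an axis at angle θ to the initial spin direction is cos²(θ/2); spin-down is sin²(θ/2).
θ = 135°, so P = sin²(67.5°) ≈ 0.8536.

0.8536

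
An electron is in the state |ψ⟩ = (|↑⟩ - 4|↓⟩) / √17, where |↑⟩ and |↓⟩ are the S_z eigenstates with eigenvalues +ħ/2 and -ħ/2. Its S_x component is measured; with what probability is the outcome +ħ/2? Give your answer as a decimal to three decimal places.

0.265

|+x⟩ = (|↑⟩ + |↓⟩)/√2, so ⟨+x|ψ⟩ = (-3) / (√2·√17).
P = |-3|² / 34 = 9/34.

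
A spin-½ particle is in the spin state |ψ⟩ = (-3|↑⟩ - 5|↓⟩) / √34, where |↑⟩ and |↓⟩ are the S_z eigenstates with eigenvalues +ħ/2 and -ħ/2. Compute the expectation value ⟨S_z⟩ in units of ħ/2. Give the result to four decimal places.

⟨σ_z⟩ = |a|² - |b|² divided by |a|²+|b|², with a, b the |↑⟩, |↓⟩ amplitudes.
= (9 - 25)/34 = -16/34.
⟨S_z⟩ = (ħ/2)·⟨σ_z⟩.

-0.4706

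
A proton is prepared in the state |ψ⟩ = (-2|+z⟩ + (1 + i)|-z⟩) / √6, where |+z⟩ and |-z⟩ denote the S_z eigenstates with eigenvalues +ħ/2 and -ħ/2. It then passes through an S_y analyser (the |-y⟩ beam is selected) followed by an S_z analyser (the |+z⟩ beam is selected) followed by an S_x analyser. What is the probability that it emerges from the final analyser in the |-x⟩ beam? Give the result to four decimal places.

0.2083

First analyser (S_y): P(|-y⟩) = |⟨-y|ψ⟩|² = 10/12.
After stage 1 the state is |-y⟩; P(|+z⟩) = |⟨+z|-y⟩|² = 1/2.
After stage 2 the state is |+z⟩; P(|-x⟩) = |⟨-x|+z⟩|² = 1/2.
Joint probability = 10/12 × 1/2 × 1/2 = 0.2083.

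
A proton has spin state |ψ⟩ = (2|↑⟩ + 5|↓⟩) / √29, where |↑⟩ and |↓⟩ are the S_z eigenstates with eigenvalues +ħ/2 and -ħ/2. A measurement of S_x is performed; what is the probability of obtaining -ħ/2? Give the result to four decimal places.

|-x⟩ = (|↑⟩ - |↓⟩)/√2, so ⟨-x|ψ⟩ = (-3) / (√2·√29).
P = |-3|² / 58 = 9/58.

0.1552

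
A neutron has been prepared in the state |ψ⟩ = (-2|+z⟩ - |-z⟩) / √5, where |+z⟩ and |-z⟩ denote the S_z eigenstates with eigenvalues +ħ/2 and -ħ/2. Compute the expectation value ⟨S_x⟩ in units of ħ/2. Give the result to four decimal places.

0.8000

⟨σ_x⟩ = 2 Re(a* b)/(|a|²+|b|²) with a = -2, b = -1.
a* b = 2, so ⟨σ_x⟩ = 4/5.
⟨S_x⟩ = (ħ/2)·⟨σ_x⟩.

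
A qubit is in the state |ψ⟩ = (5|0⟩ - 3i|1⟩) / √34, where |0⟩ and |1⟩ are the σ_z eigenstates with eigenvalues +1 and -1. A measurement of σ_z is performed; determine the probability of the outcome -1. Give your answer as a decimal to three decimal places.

The -1 outcome corresponds to |1⟩. Its amplitude in |ψ⟩ is -3i/√34.
P = |-3i|² / 34 = 9/34.

0.265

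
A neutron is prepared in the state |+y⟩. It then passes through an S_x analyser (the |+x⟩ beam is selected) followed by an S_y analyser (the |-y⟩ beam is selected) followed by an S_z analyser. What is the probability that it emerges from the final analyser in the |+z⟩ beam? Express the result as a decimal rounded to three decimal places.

First analyser (S_x): from |+y⟩, P(|+x⟩) = 1/2.
After stage 1 the state is |+x⟩; P(|-y⟩) = |⟨-y|+x⟩|² = 1/2.
After stage 2 the state is |-y⟩; P(|+z⟩) = |⟨+z|-y⟩|² = 1/2.
Joint probability = 1/2 × 1/2 × 1/2 = 0.125.

0.125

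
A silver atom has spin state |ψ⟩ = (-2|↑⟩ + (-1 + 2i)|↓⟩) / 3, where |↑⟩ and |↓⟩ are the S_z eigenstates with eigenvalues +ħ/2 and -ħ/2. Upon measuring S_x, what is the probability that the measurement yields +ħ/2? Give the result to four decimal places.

0.7222

|+x⟩ = (|↑⟩ + |↓⟩)/√2, so ⟨+x|ψ⟩ = (-3 + 2i) / (√2·3).
P = |-3 + 2i|² / 18 = 13/18.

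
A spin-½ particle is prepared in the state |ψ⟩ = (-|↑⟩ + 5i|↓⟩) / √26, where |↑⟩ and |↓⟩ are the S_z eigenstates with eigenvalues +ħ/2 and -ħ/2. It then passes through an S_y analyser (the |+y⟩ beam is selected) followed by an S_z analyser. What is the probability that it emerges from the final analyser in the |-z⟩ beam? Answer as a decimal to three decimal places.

First analyser (S_y): P(|+y⟩) = |⟨+y|ψ⟩|² = 16/52.
After stage 1 the state is |+y⟩; P(|-z⟩) = |⟨-z|+y⟩|² = 1/2.
Joint probability = 16/52 × 1/2 = 0.154.

0.154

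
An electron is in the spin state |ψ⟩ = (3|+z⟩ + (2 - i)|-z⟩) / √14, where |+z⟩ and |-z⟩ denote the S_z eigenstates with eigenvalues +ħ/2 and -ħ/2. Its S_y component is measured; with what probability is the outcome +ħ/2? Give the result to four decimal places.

|+y⟩ = (|+z⟩ + i|-z⟩)/√2, so ⟨+y|ψ⟩ = (2 - 2i) / (√2·√14).
P = |2 - 2i|² / 28 = 8/28.

0.2857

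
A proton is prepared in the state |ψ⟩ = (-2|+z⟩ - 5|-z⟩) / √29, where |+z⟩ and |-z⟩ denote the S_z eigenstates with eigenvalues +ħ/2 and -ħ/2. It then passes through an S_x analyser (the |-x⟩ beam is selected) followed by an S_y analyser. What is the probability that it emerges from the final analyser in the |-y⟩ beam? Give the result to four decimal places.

First analyser (S_x): P(|-x⟩) = |⟨-x|ψ⟩|² = 9/58.
After stage 1 the state is |-x⟩; P(|-y⟩) = |⟨-y|-x⟩|² = 1/2.
Joint probability = 9/58 × 1/2 = 0.0776.

0.0776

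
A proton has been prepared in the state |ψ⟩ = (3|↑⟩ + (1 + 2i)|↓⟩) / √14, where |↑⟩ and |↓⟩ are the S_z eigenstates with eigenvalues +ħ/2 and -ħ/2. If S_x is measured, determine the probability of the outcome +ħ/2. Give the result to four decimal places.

0.7143

|+x⟩ = (|↑⟩ + |↓⟩)/√2, so ⟨+x|ψ⟩ = (4 + 2i) / (√2·√14).
P = |4 + 2i|² / 28 = 20/28.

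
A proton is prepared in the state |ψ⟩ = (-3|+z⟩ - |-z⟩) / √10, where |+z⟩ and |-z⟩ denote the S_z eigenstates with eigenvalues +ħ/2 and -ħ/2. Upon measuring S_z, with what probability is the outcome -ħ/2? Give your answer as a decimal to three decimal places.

The -ħ/2 outcome corresponds to |-z⟩. Its amplitude in |ψ⟩ is -1/√10.
P = |-1|² / 10 = 1/10.

0.100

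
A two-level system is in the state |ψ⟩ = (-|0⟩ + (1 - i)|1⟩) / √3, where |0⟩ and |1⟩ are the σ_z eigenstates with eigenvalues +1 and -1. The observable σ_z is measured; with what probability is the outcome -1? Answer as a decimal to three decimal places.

The -1 outcome corresponds to |1⟩. Its amplitude in |ψ⟩ is (1 - i)/√3.
P = |1 - i|² / 3 = 2/3.

0.667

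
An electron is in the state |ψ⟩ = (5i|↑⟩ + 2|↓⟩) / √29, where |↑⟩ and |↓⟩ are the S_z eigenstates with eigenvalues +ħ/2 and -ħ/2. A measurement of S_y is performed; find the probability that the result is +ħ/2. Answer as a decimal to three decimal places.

|+y⟩ = (|↑⟩ + i|↓⟩)/√2, so ⟨+y|ψ⟩ = (3i) / (√2·√29).
P = |3i|² / 58 = 9/58.

0.155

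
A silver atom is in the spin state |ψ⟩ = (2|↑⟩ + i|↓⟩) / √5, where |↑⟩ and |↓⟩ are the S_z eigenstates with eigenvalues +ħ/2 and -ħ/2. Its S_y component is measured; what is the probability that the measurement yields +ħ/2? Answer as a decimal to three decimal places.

|+y⟩ = (|↑⟩ + i|↓⟩)/√2, so ⟨+y|ψ⟩ = (3) / (√2·√5).
P = |3|² / 10 = 9/10.

0.900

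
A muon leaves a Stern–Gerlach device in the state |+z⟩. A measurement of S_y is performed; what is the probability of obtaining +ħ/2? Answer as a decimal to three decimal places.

0.500

In the S_z basis, |+z⟩ = |↑⟩ and |+y⟩ = (|↑⟩ + i|↓⟩)/√2.
|⟨+y|+z⟩|² = 1/2.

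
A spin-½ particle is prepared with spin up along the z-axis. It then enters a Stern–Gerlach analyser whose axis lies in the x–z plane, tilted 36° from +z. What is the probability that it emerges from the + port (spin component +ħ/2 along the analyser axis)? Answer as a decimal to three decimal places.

For spin-½, the probability of finding spin-up along an axis at angle θ to the initial spin direction is cos²(θ/2); spin-down is sin²(θ/2).
θ = 36°, so P = cos²(18°) ≈ 0.905.

0.905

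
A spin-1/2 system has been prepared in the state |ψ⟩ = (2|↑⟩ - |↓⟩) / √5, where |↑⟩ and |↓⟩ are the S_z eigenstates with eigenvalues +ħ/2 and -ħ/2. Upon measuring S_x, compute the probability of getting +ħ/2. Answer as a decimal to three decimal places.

0.100

|+x⟩ = (|↑⟩ + |↓⟩)/√2, so ⟨+x|ψ⟩ = (1) / (√2·√5).
P = |1|² / 10 = 1/10.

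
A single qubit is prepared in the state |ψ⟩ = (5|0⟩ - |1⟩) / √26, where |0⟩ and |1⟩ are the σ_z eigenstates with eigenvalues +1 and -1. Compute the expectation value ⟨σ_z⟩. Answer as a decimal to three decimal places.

⟨σ_z⟩ = |a|² - |b|² divided by |a|²+|b|², with a, b the |0⟩, |1⟩ amplitudes.
= (25 - 1)/26 = 24/26.

0.923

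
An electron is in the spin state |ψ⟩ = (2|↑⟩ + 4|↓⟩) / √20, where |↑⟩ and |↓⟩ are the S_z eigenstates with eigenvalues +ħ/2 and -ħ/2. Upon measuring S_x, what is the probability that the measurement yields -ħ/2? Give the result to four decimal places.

|-x⟩ = (|↑⟩ - |↓⟩)/√2, so ⟨-x|ψ⟩ = (-2) / (√2·√20).
P = |-2|² / 40 = 4/40.

0.1000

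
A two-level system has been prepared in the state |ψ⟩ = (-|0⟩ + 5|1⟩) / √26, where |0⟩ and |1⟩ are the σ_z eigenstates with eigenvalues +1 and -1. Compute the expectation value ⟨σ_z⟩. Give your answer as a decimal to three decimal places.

⟨σ_z⟩ = |a|² - |b|² divided by |a|²+|b|², with a, b the |0⟩, |1⟩ amplitudes.
= (1 - 25)/26 = -24/26.

-0.923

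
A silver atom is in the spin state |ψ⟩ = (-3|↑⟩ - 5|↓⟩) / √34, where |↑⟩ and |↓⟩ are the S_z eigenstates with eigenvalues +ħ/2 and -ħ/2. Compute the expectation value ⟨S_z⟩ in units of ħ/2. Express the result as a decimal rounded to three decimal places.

-0.471

⟨σ_z⟩ = |a|² - |b|² divided by |a|²+|b|², with a, b the |↑⟩, |↓⟩ amplitudes.
= (9 - 25)/34 = -16/34.
⟨S_z⟩ = (ħ/2)·⟨σ_z⟩.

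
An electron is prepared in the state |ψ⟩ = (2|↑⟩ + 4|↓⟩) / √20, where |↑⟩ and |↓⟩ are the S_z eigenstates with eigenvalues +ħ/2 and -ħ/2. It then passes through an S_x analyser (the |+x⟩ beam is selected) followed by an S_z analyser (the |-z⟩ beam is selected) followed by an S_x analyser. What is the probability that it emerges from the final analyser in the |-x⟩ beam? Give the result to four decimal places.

First analyser (S_x): P(|+x⟩) = |⟨+x|ψ⟩|² = 36/40.
After stage 1 the state is |+x⟩; P(|-z⟩) = |⟨-z|+x⟩|² = 1/2.
After stage 2 the state is |-z⟩; P(|-x⟩) = |⟨-x|-z⟩|² = 1/2.
Joint probability = 36/40 × 1/2 × 1/2 = 0.2250.

0.2250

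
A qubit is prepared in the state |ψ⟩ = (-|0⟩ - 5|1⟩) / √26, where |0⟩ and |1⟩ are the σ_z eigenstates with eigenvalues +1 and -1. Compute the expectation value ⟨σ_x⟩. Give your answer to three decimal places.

0.385

⟨σ_x⟩ = 2 Re(a* b)/(|a|²+|b|²) with a = -1, b = -5.
a* b = 5, so ⟨σ_x⟩ = 10/26.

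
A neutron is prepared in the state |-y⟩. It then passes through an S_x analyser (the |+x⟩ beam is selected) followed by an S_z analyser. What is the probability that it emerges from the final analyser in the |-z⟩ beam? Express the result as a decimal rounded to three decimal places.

First analyser (S_x): from |-y⟩, P(|+x⟩) = 1/2.
After stage 1 the state is |+x⟩; P(|-z⟩) = |⟨-z|+x⟩|² = 1/2.
Joint probability = 1/2 × 1/2 = 0.250.

0.250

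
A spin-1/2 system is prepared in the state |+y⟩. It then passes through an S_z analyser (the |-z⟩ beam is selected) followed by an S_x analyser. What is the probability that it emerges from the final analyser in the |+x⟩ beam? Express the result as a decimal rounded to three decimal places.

First analyser (S_z): from |+y⟩, P(|-z⟩) = 1/2.
After stage 1 the state is |-z⟩; P(|+x⟩) = |⟨+x|-z⟩|² = 1/2.
Joint probability = 1/2 × 1/2 = 0.250.

0.250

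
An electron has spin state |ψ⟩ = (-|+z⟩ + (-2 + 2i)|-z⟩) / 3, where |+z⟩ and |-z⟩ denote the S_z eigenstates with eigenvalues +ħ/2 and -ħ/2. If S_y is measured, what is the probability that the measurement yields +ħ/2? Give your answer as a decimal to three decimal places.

0.278

|+y⟩ = (|+z⟩ + i|-z⟩)/√2, so ⟨+y|ψ⟩ = (1 + 2i) / (√2·3).
P = |1 + 2i|² / 18 = 5/18.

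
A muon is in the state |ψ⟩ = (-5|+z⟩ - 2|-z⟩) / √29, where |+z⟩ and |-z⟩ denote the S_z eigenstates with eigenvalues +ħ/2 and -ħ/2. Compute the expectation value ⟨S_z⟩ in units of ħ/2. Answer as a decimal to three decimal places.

0.724

⟨σ_z⟩ = |a|² - |b|² divided by |a|²+|b|², with a, b the |+z⟩, |-z⟩ amplitudes.
= (25 - 4)/29 = 21/29.
⟨S_z⟩ = (ħ/2)·⟨σ_z⟩.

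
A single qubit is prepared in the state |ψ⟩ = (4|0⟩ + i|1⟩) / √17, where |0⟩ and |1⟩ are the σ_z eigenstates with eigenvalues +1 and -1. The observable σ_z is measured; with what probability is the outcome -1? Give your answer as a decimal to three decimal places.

0.059

The -1 outcome corresponds to |1⟩. Its amplitude in |ψ⟩ is i/√17.
P = |i|² / 17 = 1/17.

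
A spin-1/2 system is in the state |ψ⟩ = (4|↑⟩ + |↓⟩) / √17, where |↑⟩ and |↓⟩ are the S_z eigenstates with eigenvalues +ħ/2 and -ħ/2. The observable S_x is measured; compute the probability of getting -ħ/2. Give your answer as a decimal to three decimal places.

|-x⟩ = (|↑⟩ - |↓⟩)/√2, so ⟨-x|ψ⟩ = (3) / (√2·√17).
P = |3|² / 34 = 9/34.

0.265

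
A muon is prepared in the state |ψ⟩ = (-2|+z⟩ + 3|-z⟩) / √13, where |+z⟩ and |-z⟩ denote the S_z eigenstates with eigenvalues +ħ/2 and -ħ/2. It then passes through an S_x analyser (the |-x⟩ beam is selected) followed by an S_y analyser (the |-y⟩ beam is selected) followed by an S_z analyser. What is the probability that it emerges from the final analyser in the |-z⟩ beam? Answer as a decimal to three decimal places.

0.240

First analyser (S_x): P(|-x⟩) = |⟨-x|ψ⟩|² = 25/26.
After stage 1 the state is |-x⟩; P(|-y⟩) = |⟨-y|-x⟩|² = 1/2.
After stage 2 the state is |-y⟩; P(|-z⟩) = |⟨-z|-y⟩|² = 1/2.
Joint probability = 25/26 × 1/2 × 1/2 = 0.240.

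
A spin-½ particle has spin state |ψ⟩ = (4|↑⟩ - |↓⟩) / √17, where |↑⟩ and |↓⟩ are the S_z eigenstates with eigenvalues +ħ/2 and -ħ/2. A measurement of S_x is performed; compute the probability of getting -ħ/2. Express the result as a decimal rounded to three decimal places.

|-x⟩ = (|↑⟩ - |↓⟩)/√2, so ⟨-x|ψ⟩ = (5) / (√2·√17).
P = |5|² / 34 = 25/34.

0.735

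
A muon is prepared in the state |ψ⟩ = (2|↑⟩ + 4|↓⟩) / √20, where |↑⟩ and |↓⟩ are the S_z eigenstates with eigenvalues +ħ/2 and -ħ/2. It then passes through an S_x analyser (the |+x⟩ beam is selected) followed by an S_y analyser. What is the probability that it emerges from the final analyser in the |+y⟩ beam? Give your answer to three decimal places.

0.450

First analyser (S_x): P(|+x⟩) = |⟨+x|ψ⟩|² = 36/40.
After stage 1 the state is |+x⟩; P(|+y⟩) = |⟨+y|+x⟩|² = 1/2.
Joint probability = 36/40 × 1/2 = 0.450.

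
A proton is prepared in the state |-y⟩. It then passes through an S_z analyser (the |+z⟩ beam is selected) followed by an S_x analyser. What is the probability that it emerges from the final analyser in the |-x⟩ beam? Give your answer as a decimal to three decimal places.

First analyser (S_z): from |-y⟩, P(|+z⟩) = 1/2.
After stage 1 the state is |+z⟩; P(|-x⟩) = |⟨-x|+z⟩|² = 1/2.
Joint probability = 1/2 × 1/2 = 0.250.

0.250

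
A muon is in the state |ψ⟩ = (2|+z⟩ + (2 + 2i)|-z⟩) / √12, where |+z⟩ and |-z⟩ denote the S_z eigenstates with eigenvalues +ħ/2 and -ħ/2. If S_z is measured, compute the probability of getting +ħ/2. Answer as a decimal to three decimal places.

The +ħ/2 outcome corresponds to |+z⟩. Its amplitude in |ψ⟩ is 2/√12.
P = |2|² / 12 = 4/12.

0.333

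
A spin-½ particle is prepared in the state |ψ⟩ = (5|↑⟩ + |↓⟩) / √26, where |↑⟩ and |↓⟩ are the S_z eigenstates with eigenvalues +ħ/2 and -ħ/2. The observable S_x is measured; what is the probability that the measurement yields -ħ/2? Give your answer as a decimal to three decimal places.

0.308

|-x⟩ = (|↑⟩ - |↓⟩)/√2, so ⟨-x|ψ⟩ = (4) / (√2·√26).
P = |4|² / 52 = 16/52.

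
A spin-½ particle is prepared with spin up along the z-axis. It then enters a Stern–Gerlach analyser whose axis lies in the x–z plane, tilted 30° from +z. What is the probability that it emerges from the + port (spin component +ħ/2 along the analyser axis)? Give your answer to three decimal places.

0.933

For spin-½, the probability of finding spin-up along an axis at angle θ to the initial spin direction is cos²(θ/2); spin-down is sin²(θ/2).
θ = 30°, so P = cos²(15°) ≈ 0.933.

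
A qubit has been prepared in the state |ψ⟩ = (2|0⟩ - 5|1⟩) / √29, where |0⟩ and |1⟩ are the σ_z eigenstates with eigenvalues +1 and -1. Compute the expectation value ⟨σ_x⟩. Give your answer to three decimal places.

⟨σ_x⟩ = 2 Re(a* b)/(|a|²+|b|²) with a = 2, b = -5.
a* b = -10, so ⟨σ_x⟩ = -20/29.

-0.690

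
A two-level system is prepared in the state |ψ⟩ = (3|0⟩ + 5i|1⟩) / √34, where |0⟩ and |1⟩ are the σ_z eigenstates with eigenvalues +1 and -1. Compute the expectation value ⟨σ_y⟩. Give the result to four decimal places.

⟨σ_y⟩ = 2 Im(a* b)/(|a|²+|b|²) with a = 3, b = 5i.
a* b = 15i, so ⟨σ_y⟩ = 30/34.

0.8824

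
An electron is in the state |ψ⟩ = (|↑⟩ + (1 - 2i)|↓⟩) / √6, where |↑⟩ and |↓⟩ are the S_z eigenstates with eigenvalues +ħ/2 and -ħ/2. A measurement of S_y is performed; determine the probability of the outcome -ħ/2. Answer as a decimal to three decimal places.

|-y⟩ = (|↑⟩ - i|↓⟩)/√2, so ⟨-y|ψ⟩ = (3 + i) / (√2·√6).
P = |3 + i|² / 12 = 10/12.

0.833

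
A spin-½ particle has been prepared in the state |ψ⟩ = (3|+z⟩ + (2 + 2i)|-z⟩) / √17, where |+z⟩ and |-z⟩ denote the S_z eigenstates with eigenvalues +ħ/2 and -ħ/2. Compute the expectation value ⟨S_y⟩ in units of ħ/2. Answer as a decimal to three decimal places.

⟨σ_y⟩ = 2 Im(a* b)/(|a|²+|b|²) with a = 3, b = (2 + 2i).
a* b = (6 + 6i), so ⟨σ_y⟩ = 12/17.
⟨S_y⟩ = (ħ/2)·⟨σ_y⟩.

0.706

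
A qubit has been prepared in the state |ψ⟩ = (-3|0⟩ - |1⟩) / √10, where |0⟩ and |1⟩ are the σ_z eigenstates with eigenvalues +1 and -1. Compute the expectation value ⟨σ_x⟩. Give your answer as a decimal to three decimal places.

⟨σ_x⟩ = 2 Re(a* b)/(|a|²+|b|²) with a = -3, b = -1.
a* b = 3, so ⟨σ_x⟩ = 6/10.

0.600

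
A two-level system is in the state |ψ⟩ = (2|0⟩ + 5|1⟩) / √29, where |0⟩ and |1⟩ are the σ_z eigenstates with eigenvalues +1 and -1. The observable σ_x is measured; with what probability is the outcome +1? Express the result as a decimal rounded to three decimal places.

|+x⟩ = (|0⟩ + |1⟩)/√2, so ⟨+x|ψ⟩ = (7) / (√2·√29).
P = |7|² / 58 = 49/58.

0.845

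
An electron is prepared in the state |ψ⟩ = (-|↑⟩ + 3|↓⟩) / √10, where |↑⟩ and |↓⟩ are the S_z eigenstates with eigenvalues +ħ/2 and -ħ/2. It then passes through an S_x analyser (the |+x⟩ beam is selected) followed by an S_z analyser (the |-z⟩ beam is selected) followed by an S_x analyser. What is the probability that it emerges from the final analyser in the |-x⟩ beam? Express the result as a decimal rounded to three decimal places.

First analyser (S_x): P(|+x⟩) = |⟨+x|ψ⟩|² = 4/20.
After stage 1 the state is |+x⟩; P(|-z⟩) = |⟨-z|+x⟩|² = 1/2.
After stage 2 the state is |-z⟩; P(|-x⟩) = |⟨-x|-z⟩|² = 1/2.
Joint probability = 4/20 × 1/2 × 1/2 = 0.050.

0.050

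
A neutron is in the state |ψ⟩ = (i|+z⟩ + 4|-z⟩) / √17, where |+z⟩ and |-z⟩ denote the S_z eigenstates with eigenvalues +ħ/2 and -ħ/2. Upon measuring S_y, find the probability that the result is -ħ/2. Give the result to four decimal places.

0.7353

|-y⟩ = (|+z⟩ - i|-z⟩)/√2, so ⟨-y|ψ⟩ = (5i) / (√2·√17).
P = |5i|² / 34 = 25/34.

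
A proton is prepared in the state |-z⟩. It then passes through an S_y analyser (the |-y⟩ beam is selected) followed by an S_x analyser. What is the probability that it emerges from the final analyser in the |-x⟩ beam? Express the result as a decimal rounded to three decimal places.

First analyser (S_y): from |-z⟩, P(|-y⟩) = 1/2.
After stage 1 the state is |-y⟩; P(|-x⟩) = |⟨-x|-y⟩|² = 1/2.
Joint probability = 1/2 × 1/2 = 0.250.

0.250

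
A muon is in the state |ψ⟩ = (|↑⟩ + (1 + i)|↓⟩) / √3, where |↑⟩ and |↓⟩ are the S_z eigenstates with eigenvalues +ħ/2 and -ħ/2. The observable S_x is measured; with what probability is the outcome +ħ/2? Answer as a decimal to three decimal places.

|+x⟩ = (|↑⟩ + |↓⟩)/√2, so ⟨+x|ψ⟩ = (2 + i) / (√2·√3).
P = |2 + i|² / 6 = 5/6.

0.833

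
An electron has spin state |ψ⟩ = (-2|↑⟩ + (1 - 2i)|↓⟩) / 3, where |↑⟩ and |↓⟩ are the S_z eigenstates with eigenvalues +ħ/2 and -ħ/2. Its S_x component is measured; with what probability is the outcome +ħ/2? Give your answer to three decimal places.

0.278

|+x⟩ = (|↑⟩ + |↓⟩)/√2, so ⟨+x|ψ⟩ = (-1 - 2i) / (√2·3).
P = |-1 - 2i|² / 18 = 5/18.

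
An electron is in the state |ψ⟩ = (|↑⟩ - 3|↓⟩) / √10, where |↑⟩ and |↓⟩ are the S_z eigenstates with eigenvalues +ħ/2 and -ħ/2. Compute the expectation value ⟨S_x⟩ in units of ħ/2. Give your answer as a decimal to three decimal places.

-0.600

⟨σ_x⟩ = 2 Re(a* b)/(|a|²+|b|²) with a = 1, b = -3.
a* b = -3, so ⟨σ_x⟩ = -6/10.
⟨S_x⟩ = (ħ/2)·⟨σ_x⟩.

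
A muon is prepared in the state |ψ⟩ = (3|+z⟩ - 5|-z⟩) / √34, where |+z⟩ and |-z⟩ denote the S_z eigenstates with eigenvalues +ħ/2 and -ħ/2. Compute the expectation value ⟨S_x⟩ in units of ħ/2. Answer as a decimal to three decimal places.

⟨σ_x⟩ = 2 Re(a* b)/(|a|²+|b|²) with a = 3, b = -5.
a* b = -15, so ⟨σ_x⟩ = -30/34.
⟨S_x⟩ = (ħ/2)·⟨σ_x⟩.

-0.882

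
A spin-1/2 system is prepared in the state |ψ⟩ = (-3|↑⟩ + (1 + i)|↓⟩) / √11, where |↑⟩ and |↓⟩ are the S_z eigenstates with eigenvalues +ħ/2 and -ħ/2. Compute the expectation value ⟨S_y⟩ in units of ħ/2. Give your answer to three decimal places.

-0.545

⟨σ_y⟩ = 2 Im(a* b)/(|a|²+|b|²) with a = -3, b = (1 + i).
a* b = (-3 - 3i), so ⟨σ_y⟩ = -6/11.
⟨S_y⟩ = (ħ/2)·⟨σ_y⟩.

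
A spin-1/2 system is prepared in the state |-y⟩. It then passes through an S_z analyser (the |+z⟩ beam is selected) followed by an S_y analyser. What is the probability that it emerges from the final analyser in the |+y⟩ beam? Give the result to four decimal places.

First analyser (S_z): from |-y⟩, P(|+z⟩) = 1/2.
After stage 1 the state is |+z⟩; P(|+y⟩) = |⟨+y|+z⟩|² = 1/2.
Joint probability = 1/2 × 1/2 = 0.2500.

0.2500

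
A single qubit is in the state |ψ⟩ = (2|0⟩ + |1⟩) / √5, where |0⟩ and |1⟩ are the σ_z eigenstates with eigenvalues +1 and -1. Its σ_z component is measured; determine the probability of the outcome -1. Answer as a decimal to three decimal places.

The -1 outcome corresponds to |1⟩. Its amplitude in |ψ⟩ is 1/√5.
P = |1|² / 5 = 1/5.

0.200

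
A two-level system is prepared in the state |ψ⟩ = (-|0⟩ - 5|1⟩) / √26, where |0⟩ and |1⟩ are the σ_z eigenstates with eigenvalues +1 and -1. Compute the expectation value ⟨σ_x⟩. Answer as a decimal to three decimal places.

⟨σ_x⟩ = 2 Re(a* b)/(|a|²+|b|²) with a = -1, b = -5.
a* b = 5, so ⟨σ_x⟩ = 10/26.

0.385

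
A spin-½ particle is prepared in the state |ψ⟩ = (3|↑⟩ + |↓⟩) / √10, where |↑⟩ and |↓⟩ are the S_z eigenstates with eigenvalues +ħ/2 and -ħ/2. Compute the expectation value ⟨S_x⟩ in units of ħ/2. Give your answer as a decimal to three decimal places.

0.600

⟨σ_x⟩ = 2 Re(a* b)/(|a|²+|b|²) with a = 3, b = 1.
a* b = 3, so ⟨σ_x⟩ = 6/10.
⟨S_x⟩ = (ħ/2)·⟨σ_x⟩.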